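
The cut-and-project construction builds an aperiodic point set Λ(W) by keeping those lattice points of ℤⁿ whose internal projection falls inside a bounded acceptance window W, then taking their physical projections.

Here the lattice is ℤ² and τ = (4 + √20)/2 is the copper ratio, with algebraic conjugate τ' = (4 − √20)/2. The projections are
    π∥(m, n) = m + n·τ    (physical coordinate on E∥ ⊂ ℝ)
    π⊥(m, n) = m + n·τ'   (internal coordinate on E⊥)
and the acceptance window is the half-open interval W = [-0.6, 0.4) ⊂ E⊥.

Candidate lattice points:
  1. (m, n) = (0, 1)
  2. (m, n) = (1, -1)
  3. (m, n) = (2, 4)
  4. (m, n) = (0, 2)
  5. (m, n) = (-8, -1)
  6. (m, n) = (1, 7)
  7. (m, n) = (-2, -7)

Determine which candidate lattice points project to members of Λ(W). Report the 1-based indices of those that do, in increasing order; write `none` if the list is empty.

1, 4, 7

Numerically τ ≈ 4.23607 and τ' = −1/τ ≈ -0.23607.
#1 (0,1): internal coord 0 + (1)·τ' = -0.23607; -0.23607 ∈ [-0.6, 0.4) → IN Λ
#2 (1,-1): internal coord 1 + (-1)·τ' = +1.23607; +1.23607 ∉ [-0.6, 0.4) → out
#3 (2,4): internal coord 2 + (4)·τ' = +1.05573; +1.05573 ∉ [-0.6, 0.4) → out
#4 (0,2): internal coord 0 + (2)·τ' = -0.47214; -0.47214 ∈ [-0.6, 0.4) → IN Λ
#5 (-8,-1): internal coord -8 + (-1)·τ' = -7.76393; -7.76393 ∉ [-0.6, 0.4) → out
#6 (1,7): internal coord 1 + (7)·τ' = -0.65248; -0.65248 ∉ [-0.6, 0.4) → out
#7 (-2,-7): internal coord -2 + (-7)·τ' = -0.34752; -0.34752 ∈ [-0.6, 0.4) → IN Λ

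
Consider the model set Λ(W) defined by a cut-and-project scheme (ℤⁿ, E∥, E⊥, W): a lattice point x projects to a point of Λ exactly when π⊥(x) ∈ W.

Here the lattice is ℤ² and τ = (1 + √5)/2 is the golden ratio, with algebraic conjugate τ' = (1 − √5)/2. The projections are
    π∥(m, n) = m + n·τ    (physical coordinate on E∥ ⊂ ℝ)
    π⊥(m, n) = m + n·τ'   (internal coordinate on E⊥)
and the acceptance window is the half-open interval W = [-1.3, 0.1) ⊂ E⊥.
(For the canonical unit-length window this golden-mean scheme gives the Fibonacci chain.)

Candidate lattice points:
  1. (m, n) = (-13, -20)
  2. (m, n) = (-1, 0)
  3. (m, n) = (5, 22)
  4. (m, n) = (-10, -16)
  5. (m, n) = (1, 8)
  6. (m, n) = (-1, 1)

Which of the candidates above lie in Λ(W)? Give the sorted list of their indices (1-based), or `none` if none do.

Compute τ' = (1−√5)/2 = -0.61803, so π⊥(m,n) = m -0.61803·n.
[1] lift (-13,-20): star map gives -0.63932; window check -1.3 ≤ -0.63932 < 0.1 is true → IN Λ
[2] lift (-1,0): star map gives -1.00000; window check -1.3 ≤ -1.00000 < 0.1 is true → IN Λ
[3] lift (5,22): star map gives -8.59675; window check -1.3 ≤ -8.59675 < 0.1 is false → out
[4] lift (-10,-16): star map gives -0.11146; window check -1.3 ≤ -0.11146 < 0.1 is true → IN Λ
[5] lift (1,8): star map gives -3.94427; window check -1.3 ≤ -3.94427 < 0.1 is false → out
[6] lift (-1,1): star map gives -1.61803; window check -1.3 ≤ -1.61803 < 0.1 is false → out

1, 2, 4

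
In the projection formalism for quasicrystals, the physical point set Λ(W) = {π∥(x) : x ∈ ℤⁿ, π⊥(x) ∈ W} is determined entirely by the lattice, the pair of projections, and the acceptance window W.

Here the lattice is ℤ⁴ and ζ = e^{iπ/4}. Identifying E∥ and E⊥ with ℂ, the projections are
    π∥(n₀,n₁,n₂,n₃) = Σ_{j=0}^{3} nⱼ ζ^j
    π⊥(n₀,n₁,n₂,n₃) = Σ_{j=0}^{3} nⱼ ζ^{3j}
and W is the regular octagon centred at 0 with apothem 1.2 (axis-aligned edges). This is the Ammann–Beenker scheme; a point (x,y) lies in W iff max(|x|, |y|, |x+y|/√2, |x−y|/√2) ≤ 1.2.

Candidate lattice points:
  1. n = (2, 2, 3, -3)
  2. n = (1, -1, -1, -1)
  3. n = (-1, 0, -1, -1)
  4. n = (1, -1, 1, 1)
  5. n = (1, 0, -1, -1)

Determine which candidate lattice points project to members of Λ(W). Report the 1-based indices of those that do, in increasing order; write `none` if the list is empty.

With ζ = e^{iπ/4} the internal vectors are ζ^0,ζ^3,ζ^6,ζ^9.
candidate 1: n = (2, 2, 3, -3) → π⊥ ≈ (-1.5355, -3.7071); max(|x|,|y|,|x±y|/√2) = 3.7071 > 1.2 ⇒ ∉ W
candidate 2: n = (1, -1, -1, -1) → π⊥ ≈ (+1.0000, -0.4142); max(|x|,|y|,|x±y|/√2) = 1.0000 ≤ 1.2 ⇒ ∈ W
candidate 3: n = (-1, 0, -1, -1) → π⊥ ≈ (-1.7071, +0.2929); max(|x|,|y|,|x±y|/√2) = 1.7071 > 1.2 ⇒ ∉ W
candidate 4: n = (1, -1, 1, 1) → π⊥ ≈ (+2.4142, -1.0000); max(|x|,|y|,|x±y|/√2) = 2.4142 > 1.2 ⇒ ∉ W
candidate 5: n = (1, 0, -1, -1) → π⊥ ≈ (+0.2929, +0.2929); max(|x|,|y|,|x±y|/√2) = 0.4142 ≤ 1.2 ⇒ ∈ W

2, 5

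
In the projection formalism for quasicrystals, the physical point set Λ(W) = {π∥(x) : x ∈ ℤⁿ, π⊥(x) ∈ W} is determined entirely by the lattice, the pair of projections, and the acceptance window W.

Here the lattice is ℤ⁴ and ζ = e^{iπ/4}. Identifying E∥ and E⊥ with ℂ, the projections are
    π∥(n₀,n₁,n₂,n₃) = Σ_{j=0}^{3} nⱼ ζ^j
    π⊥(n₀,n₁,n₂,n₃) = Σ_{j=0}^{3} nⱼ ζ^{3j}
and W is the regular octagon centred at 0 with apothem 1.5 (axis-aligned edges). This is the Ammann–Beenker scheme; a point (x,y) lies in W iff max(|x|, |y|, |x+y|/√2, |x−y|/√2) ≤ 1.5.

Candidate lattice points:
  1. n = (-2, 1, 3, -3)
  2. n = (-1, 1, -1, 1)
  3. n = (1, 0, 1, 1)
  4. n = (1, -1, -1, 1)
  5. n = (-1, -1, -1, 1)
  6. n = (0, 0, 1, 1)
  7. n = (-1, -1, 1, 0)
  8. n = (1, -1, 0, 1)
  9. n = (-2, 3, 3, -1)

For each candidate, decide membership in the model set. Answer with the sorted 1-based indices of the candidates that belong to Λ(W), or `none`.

Internal map: ζ^{3j} for j=0..3 gives (1,0), (−√2/2,√2/2), (0,−1), (√2/2,√2/2).
candidate 1: n = (-2, 1, 3, -3) → π⊥ ≈ (-4.82843, -4.41421); max(|x|,|y|,|x±y|/√2) = 6.53553 > 1.5 ⇒ ∉ W
candidate 2: n = (-1, 1, -1, 1) → π⊥ ≈ (-1.00000, +2.41421); max(|x|,|y|,|x±y|/√2) = 2.41421 > 1.5 ⇒ ∉ W
candidate 3: n = (1, 0, 1, 1) → π⊥ ≈ (+1.70711, -0.29289); max(|x|,|y|,|x±y|/√2) = 1.70711 > 1.5 ⇒ ∉ W
candidate 4: n = (1, -1, -1, 1) → π⊥ ≈ (+2.41421, +1.00000); max(|x|,|y|,|x±y|/√2) = 2.41421 > 1.5 ⇒ ∉ W
candidate 5: n = (-1, -1, -1, 1) → π⊥ ≈ (+0.41421, +1.00000); max(|x|,|y|,|x±y|/√2) = 1.00000 ≤ 1.5 ⇒ ∈ W
candidate 6: n = (0, 0, 1, 1) → π⊥ ≈ (+0.70711, -0.29289); max(|x|,|y|,|x±y|/√2) = 0.70711 ≤ 1.5 ⇒ ∈ W
candidate 7: n = (-1, -1, 1, 0) → π⊥ ≈ (-0.29289, -1.70711); max(|x|,|y|,|x±y|/√2) = 1.70711 > 1.5 ⇒ ∉ W
candidate 8: n = (1, -1, 0, 1) → π⊥ ≈ (+2.41421, +0.00000); max(|x|,|y|,|x±y|/√2) = 2.41421 > 1.5 ⇒ ∉ W
candidate 9: n = (-2, 3, 3, -1) → π⊥ ≈ (-4.82843, -1.58579); max(|x|,|y|,|x±y|/√2) = 4.82843 > 1.5 ⇒ ∉ W

5, 6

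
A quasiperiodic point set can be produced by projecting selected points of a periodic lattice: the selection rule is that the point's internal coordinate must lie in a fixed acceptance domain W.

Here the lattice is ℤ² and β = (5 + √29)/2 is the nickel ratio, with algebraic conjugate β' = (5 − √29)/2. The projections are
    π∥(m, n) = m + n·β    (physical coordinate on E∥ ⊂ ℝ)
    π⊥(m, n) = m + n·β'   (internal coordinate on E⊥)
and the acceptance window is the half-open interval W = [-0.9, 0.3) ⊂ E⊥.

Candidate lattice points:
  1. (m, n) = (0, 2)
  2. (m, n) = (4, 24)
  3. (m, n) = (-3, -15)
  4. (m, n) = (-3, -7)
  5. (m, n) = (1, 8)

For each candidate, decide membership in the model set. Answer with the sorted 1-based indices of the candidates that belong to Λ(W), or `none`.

1, 2, 3, 5

β' = (5−√29)/2 ≈ -0.192582.
#1 (0,2): internal coord 0 + (2)·β' = -0.385165; -0.385165 ∈ [-0.9, 0.3) → IN Λ
#2 (4,24): internal coord 4 + (24)·β' = -0.621978; -0.621978 ∈ [-0.9, 0.3) → IN Λ
#3 (-3,-15): internal coord -3 + (-15)·β' = -0.111264; -0.111264 ∈ [-0.9, 0.3) → IN Λ
#4 (-3,-7): internal coord -3 + (-7)·β' = -1.651923; -1.651923 ∉ [-0.9, 0.3) → out
#5 (1,8): internal coord 1 + (8)·β' = -0.540659; -0.540659 ∈ [-0.9, 0.3) → IN Λ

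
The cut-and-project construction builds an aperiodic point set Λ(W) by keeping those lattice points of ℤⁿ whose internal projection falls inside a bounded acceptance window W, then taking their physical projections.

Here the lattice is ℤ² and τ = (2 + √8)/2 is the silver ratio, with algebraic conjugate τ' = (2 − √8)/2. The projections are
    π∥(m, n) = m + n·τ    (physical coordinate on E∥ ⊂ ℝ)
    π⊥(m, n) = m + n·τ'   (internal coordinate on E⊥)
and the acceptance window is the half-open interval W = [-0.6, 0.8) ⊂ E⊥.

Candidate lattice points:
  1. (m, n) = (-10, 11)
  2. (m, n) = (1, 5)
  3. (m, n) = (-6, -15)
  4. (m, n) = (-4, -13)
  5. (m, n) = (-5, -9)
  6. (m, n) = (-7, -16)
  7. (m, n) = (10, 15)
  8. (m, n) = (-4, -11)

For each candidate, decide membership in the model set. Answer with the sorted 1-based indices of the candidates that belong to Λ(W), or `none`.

Numerically τ ≈ 2.414214 and τ' = −1/τ ≈ -0.414214.
#1 (-10,11): internal coord -10 + (11)·τ' = -14.556349; -14.556349 ∉ [-0.6, 0.8) → out
#2 (1,5): internal coord 1 + (5)·τ' = -1.071068; -1.071068 ∉ [-0.6, 0.8) → out
#3 (-6,-15): internal coord -6 + (-15)·τ' = +0.213203; +0.213203 ∈ [-0.6, 0.8) → IN Λ
#4 (-4,-13): internal coord -4 + (-13)·τ' = +1.384776; +1.384776 ∉ [-0.6, 0.8) → out
#5 (-5,-9): internal coord -5 + (-9)·τ' = -1.272078; -1.272078 ∉ [-0.6, 0.8) → out
#6 (-7,-16): internal coord -7 + (-16)·τ' = -0.372583; -0.372583 ∈ [-0.6, 0.8) → IN Λ
#7 (10,15): internal coord 10 + (15)·τ' = +3.786797; +3.786797 ∉ [-0.6, 0.8) → out
#8 (-4,-11): internal coord -4 + (-11)·τ' = +0.556349; +0.556349 ∈ [-0.6, 0.8) → IN Λ

3, 6, 8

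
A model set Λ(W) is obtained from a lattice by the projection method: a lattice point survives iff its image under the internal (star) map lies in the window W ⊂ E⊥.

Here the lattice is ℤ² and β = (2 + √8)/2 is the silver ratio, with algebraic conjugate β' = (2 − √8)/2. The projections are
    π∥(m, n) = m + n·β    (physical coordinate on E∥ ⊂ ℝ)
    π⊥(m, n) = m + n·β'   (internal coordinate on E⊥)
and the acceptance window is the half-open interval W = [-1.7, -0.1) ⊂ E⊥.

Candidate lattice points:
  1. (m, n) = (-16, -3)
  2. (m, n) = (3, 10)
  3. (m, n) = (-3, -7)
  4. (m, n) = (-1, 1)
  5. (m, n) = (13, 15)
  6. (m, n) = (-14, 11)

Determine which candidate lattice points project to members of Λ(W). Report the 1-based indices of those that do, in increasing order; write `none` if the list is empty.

2, 3, 4

Compute β' = (2−√8)/2 = -0.414214, so π⊥(m,n) = m -0.414214·n.
#1 (-16,-3): internal coord -16 + (-3)·β' = -14.757359; -14.757359 ∉ [-1.7, -0.1) → out
#2 (3,10): internal coord 3 + (10)·β' = -1.142136; -1.142136 ∈ [-1.7, -0.1) → IN Λ
#3 (-3,-7): internal coord -3 + (-7)·β' = -0.100505; -0.100505 ∈ [-1.7, -0.1) → IN Λ
#4 (-1,1): internal coord -1 + (1)·β' = -1.414214; -1.414214 ∈ [-1.7, -0.1) → IN Λ
#5 (13,15): internal coord 13 + (15)·β' = +6.786797; +6.786797 ∉ [-1.7, -0.1) → out
#6 (-14,11): internal coord -14 + (11)·β' = -18.556349; -18.556349 ∉ [-1.7, -0.1) → out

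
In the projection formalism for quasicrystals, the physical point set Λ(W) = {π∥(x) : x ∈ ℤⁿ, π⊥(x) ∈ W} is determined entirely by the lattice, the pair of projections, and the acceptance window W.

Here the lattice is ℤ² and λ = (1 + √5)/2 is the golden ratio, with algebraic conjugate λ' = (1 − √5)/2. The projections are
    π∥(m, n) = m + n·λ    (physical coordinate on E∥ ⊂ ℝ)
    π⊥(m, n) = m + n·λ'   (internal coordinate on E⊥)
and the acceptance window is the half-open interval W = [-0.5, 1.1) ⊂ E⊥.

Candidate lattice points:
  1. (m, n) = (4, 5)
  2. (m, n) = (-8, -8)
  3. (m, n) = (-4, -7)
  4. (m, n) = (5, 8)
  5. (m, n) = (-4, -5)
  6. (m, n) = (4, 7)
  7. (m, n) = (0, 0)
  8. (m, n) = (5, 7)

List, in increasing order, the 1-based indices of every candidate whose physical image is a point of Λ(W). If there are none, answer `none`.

1, 3, 4, 6, 7, 8

λ' = (1−√5)/2 ≈ -0.6180.
[1] lift (4,5): star map gives 0.9098; window check -0.5 ≤ 0.9098 < 1.1 is true → IN Λ
[2] lift (-8,-8): star map gives -3.0557; window check -0.5 ≤ -3.0557 < 1.1 is false → out
[3] lift (-4,-7): star map gives 0.3262; window check -0.5 ≤ 0.3262 < 1.1 is true → IN Λ
[4] lift (5,8): star map gives 0.0557; window check -0.5 ≤ 0.0557 < 1.1 is true → IN Λ
[5] lift (-4,-5): star map gives -0.9098; window check -0.5 ≤ -0.9098 < 1.1 is false → out
[6] lift (4,7): star map gives -0.3262; window check -0.5 ≤ -0.3262 < 1.1 is true → IN Λ
[7] lift (0,0): star map gives 0.0000; window check -0.5 ≤ 0.0000 < 1.1 is true → IN Λ
[8] lift (5,7): star map gives 0.6738; window check -0.5 ≤ 0.6738 < 1.1 is true → IN Λ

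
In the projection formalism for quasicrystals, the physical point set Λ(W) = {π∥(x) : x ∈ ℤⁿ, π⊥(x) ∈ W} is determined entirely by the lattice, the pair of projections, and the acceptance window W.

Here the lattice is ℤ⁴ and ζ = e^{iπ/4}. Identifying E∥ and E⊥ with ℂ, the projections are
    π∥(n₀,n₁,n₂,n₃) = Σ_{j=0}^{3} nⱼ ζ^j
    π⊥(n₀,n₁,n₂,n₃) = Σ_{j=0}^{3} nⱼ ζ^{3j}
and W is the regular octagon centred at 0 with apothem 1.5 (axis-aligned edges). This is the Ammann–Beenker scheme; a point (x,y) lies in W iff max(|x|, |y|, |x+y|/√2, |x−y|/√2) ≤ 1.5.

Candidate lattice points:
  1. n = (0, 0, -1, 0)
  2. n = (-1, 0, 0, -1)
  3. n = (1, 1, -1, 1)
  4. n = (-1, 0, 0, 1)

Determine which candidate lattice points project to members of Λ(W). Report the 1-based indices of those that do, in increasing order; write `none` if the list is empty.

With ζ = e^{iπ/4} the internal vectors are ζ^0,ζ^3,ζ^6,ζ^9.
#1 (0, 0, -1, 0): internal (0.00000, 1.00000); octagon support 1.00000 vs apothem 1.5 → ∈ W
#2 (-1, 0, 0, -1): internal (-1.70711, -0.70711); octagon support 1.70711 vs apothem 1.5 → ∉ W
#3 (1, 1, -1, 1): internal (1.00000, 2.41421); octagon support 2.41421 vs apothem 1.5 → ∉ W
#4 (-1, 0, 0, 1): internal (-0.29289, 0.70711); octagon support 0.70711 vs apothem 1.5 → ∈ W

1, 4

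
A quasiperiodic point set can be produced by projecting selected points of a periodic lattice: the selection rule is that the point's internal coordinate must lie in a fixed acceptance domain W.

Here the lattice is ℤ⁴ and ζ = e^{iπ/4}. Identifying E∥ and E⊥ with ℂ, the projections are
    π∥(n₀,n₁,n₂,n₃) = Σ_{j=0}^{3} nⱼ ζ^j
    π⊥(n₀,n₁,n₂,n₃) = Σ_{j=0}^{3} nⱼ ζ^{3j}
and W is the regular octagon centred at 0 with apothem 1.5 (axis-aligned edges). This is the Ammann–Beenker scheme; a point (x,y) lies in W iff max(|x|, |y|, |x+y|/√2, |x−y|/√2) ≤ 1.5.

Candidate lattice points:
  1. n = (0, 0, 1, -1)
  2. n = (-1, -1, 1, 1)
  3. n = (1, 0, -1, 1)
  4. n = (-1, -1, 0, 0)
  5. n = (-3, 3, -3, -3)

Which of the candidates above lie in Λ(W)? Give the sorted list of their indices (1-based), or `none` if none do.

With ζ = e^{iπ/4} the internal vectors are ζ^0,ζ^3,ζ^6,ζ^9.
#1 (0, 0, 1, -1): internal (-0.707107, -1.707107); octagon support 1.707107 vs apothem 1.5 → ∉ W
#2 (-1, -1, 1, 1): internal (0.414214, -1.000000); octagon support 1.000000 vs apothem 1.5 → ∈ W
#3 (1, 0, -1, 1): internal (1.707107, 1.707107); octagon support 2.414214 vs apothem 1.5 → ∉ W
#4 (-1, -1, 0, 0): internal (-0.292893, -0.707107); octagon support 0.707107 vs apothem 1.5 → ∈ W
#5 (-3, 3, -3, -3): internal (-7.242641, 3.000000); octagon support 7.242641 vs apothem 1.5 → ∉ W

2, 4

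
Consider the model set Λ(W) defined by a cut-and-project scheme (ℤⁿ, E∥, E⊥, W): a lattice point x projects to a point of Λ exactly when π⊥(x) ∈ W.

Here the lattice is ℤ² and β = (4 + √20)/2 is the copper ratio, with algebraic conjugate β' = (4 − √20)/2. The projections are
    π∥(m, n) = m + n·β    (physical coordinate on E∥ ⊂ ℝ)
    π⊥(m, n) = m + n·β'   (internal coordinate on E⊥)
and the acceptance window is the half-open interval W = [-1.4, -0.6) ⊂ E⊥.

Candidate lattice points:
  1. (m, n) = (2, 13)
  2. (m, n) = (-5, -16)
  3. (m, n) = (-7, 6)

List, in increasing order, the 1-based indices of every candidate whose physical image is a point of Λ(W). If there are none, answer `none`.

1, 2

Numerically β ≈ 4.236068 and β' = −1/β ≈ -0.236068.
#1 (2,13): internal coord 2 + (13)·β' = -1.068884; -1.068884 ∈ [-1.4, -0.6) → IN Λ
#2 (-5,-16): internal coord -5 + (-16)·β' = -1.222912; -1.222912 ∈ [-1.4, -0.6) → IN Λ
#3 (-7,6): internal coord -7 + (6)·β' = -8.416408; -8.416408 ∉ [-1.4, -0.6) → out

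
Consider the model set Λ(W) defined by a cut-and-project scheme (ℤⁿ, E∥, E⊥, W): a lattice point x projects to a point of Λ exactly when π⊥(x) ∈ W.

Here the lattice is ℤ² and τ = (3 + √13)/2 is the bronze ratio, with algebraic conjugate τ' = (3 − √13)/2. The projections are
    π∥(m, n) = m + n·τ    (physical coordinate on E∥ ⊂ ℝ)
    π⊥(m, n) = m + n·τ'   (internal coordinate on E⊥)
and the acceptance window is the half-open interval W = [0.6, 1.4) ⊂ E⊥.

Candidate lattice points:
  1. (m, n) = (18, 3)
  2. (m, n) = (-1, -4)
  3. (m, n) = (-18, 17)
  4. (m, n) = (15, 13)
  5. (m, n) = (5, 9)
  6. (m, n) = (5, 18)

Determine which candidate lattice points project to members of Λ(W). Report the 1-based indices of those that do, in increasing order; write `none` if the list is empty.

none

Compute τ' = (3−√13)/2 = -0.30278, so π⊥(m,n) = m -0.30278·n.
[1] lift (18,3): star map gives 17.09167; window check 0.6 ≤ 17.09167 < 1.4 is false → out
[2] lift (-1,-4): star map gives 0.21110; window check 0.6 ≤ 0.21110 < 1.4 is false → out
[3] lift (-18,17): star map gives -23.14719; window check 0.6 ≤ -23.14719 < 1.4 is false → out
[4] lift (15,13): star map gives 11.06392; window check 0.6 ≤ 11.06392 < 1.4 is false → out
[5] lift (5,9): star map gives 2.27502; window check 0.6 ≤ 2.27502 < 1.4 is false → out
[6] lift (5,18): star map gives -0.44996; window check 0.6 ≤ -0.44996 < 1.4 is false → out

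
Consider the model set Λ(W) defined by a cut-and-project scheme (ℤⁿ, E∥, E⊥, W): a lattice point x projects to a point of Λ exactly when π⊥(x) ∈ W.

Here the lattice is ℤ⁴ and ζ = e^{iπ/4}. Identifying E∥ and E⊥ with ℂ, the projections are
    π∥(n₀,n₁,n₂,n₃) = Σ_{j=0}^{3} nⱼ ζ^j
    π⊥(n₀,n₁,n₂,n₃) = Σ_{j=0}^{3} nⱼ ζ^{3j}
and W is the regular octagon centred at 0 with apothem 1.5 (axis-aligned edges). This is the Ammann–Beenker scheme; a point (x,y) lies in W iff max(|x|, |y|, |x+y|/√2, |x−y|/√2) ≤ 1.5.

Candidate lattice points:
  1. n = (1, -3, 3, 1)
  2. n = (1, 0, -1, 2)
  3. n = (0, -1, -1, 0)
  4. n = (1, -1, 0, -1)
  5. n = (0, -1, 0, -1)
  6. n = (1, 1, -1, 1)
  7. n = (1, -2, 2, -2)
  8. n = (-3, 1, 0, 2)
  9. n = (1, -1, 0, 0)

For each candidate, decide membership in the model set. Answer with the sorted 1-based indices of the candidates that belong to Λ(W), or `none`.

With ζ = e^{iπ/4} the internal vectors are ζ^0,ζ^3,ζ^6,ζ^9.
#1 (1, -3, 3, 1): internal (3.82843, -4.41421); octagon support 5.82843 vs apothem 1.5 → ∉ W
#2 (1, 0, -1, 2): internal (2.41421, 2.41421); octagon support 3.41421 vs apothem 1.5 → ∉ W
#3 (0, -1, -1, 0): internal (0.70711, 0.29289); octagon support 0.70711 vs apothem 1.5 → ∈ W
#4 (1, -1, 0, -1): internal (1.00000, -1.41421); octagon support 1.70711 vs apothem 1.5 → ∉ W
#5 (0, -1, 0, -1): internal (0.00000, -1.41421); octagon support 1.41421 vs apothem 1.5 → ∈ W
#6 (1, 1, -1, 1): internal (1.00000, 2.41421); octagon support 2.41421 vs apothem 1.5 → ∉ W
#7 (1, -2, 2, -2): internal (1.00000, -4.82843); octagon support 4.82843 vs apothem 1.5 → ∉ W
#8 (-3, 1, 0, 2): internal (-2.29289, 2.12132); octagon support 3.12132 vs apothem 1.5 → ∉ W
#9 (1, -1, 0, 0): internal (1.70711, -0.70711); octagon support 1.70711 vs apothem 1.5 → ∉ W

3, 5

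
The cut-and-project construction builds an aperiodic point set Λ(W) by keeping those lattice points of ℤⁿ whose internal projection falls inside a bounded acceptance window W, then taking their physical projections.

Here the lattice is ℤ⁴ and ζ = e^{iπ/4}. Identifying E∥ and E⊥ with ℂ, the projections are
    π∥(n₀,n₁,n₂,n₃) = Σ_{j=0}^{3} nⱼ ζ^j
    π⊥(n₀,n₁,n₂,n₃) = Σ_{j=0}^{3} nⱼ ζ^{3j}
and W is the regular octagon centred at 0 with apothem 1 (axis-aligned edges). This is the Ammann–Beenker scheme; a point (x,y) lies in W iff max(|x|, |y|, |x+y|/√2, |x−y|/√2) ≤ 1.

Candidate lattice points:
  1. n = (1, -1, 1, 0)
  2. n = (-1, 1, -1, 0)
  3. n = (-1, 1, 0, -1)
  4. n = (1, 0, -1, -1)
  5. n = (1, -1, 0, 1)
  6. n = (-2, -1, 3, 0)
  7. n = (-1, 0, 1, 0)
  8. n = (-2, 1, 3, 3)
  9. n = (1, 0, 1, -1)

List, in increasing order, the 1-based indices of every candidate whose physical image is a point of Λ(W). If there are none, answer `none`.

Internal map: ζ^{3j} for j=0..3 gives (1,0), (−√2/2,√2/2), (0,−1), (√2/2,√2/2).
candidate 1: n = (1, -1, 1, 0) → π⊥ ≈ (+1.7071, -1.7071); max(|x|,|y|,|x±y|/√2) = 2.4142 > 1 ⇒ ∉ W
candidate 2: n = (-1, 1, -1, 0) → π⊥ ≈ (-1.7071, +1.7071); max(|x|,|y|,|x±y|/√2) = 2.4142 > 1 ⇒ ∉ W
candidate 3: n = (-1, 1, 0, -1) → π⊥ ≈ (-2.4142, +0.0000); max(|x|,|y|,|x±y|/√2) = 2.4142 > 1 ⇒ ∉ W
candidate 4: n = (1, 0, -1, -1) → π⊥ ≈ (+0.2929, +0.2929); max(|x|,|y|,|x±y|/√2) = 0.4142 ≤ 1 ⇒ ∈ W
candidate 5: n = (1, -1, 0, 1) → π⊥ ≈ (+2.4142, +0.0000); max(|x|,|y|,|x±y|/√2) = 2.4142 > 1 ⇒ ∉ W
candidate 6: n = (-2, -1, 3, 0) → π⊥ ≈ (-1.2929, -3.7071); max(|x|,|y|,|x±y|/√2) = 3.7071 > 1 ⇒ ∉ W
candidate 7: n = (-1, 0, 1, 0) → π⊥ ≈ (-1.0000, -1.0000); max(|x|,|y|,|x±y|/√2) = 1.4142 > 1 ⇒ ∉ W
candidate 8: n = (-2, 1, 3, 3) → π⊥ ≈ (-0.5858, -0.1716); max(|x|,|y|,|x±y|/√2) = 0.5858 ≤ 1 ⇒ ∈ W
candidate 9: n = (1, 0, 1, -1) → π⊥ ≈ (+0.2929, -1.7071); max(|x|,|y|,|x±y|/√2) = 1.7071 > 1 ⇒ ∉ W

4, 8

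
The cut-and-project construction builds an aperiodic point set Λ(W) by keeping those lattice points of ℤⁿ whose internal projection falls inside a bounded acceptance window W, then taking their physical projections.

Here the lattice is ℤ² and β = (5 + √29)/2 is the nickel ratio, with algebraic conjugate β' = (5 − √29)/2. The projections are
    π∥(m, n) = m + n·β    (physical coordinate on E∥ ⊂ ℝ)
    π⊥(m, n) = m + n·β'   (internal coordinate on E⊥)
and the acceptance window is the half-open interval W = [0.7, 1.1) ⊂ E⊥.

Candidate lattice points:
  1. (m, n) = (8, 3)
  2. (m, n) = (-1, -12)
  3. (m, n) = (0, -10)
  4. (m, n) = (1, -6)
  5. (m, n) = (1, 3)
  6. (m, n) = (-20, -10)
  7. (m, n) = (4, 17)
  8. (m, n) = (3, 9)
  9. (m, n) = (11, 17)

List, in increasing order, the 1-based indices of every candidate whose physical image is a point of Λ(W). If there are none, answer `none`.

Compute β' = (5−√29)/2 = -0.19258, so π⊥(m,n) = m -0.19258·n.
[1] lift (8,3): star map gives 7.42225; window check 0.7 ≤ 7.42225 < 1.1 is false → out
[2] lift (-1,-12): star map gives 1.31099; window check 0.7 ≤ 1.31099 < 1.1 is false → out
[3] lift (0,-10): star map gives 1.92582; window check 0.7 ≤ 1.92582 < 1.1 is false → out
[4] lift (1,-6): star map gives 2.15549; window check 0.7 ≤ 2.15549 < 1.1 is false → out
[5] lift (1,3): star map gives 0.42225; window check 0.7 ≤ 0.42225 < 1.1 is false → out
[6] lift (-20,-10): star map gives -18.07418; window check 0.7 ≤ -18.07418 < 1.1 is false → out
[7] lift (4,17): star map gives 0.72610; window check 0.7 ≤ 0.72610 < 1.1 is true → IN Λ
[8] lift (3,9): star map gives 1.26676; window check 0.7 ≤ 1.26676 < 1.1 is false → out
[9] lift (11,17): star map gives 7.72610; window check 0.7 ≤ 7.72610 < 1.1 is false → out

7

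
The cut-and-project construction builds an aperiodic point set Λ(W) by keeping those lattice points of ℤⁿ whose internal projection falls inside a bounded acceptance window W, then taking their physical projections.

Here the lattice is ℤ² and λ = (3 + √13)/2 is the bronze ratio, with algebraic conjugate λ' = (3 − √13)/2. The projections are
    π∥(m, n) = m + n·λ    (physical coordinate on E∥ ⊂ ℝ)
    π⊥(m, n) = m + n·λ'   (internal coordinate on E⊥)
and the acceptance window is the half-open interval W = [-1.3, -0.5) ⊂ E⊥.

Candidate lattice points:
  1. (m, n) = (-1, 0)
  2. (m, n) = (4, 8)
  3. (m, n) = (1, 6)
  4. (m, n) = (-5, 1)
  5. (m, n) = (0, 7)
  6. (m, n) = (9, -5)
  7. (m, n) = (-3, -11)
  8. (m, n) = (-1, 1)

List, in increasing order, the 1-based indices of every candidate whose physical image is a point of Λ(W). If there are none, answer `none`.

Numerically λ ≈ 3.30278 and λ' = −1/λ ≈ -0.30278.
candidate 1: (m,n)=(-1,0) → π∥ = -1+0·λ ≈ -1.00000, π⊥ = -1+0·λ' ≈ -1.00000 ∈ [-1.3, -0.5) ⇒ IN Λ
candidate 2: (m,n)=(4,8) → π∥ = 4+8·λ ≈ 30.42221, π⊥ = 4+8·λ' ≈ 1.57779 ∉ [-1.3, -0.5) ⇒ out
candidate 3: (m,n)=(1,6) → π∥ = 1+6·λ ≈ 20.81665, π⊥ = 1+6·λ' ≈ -0.81665 ∈ [-1.3, -0.5) ⇒ IN Λ
candidate 4: (m,n)=(-5,1) → π∥ = -5+1·λ ≈ -1.69722, π⊥ = -5+1·λ' ≈ -5.30278 ∉ [-1.3, -0.5) ⇒ out
candidate 5: (m,n)=(0,7) → π∥ = 0+7·λ ≈ 23.11943, π⊥ = 0+7·λ' ≈ -2.11943 ∉ [-1.3, -0.5) ⇒ out
candidate 6: (m,n)=(9,-5) → π∥ = 9-5·λ ≈ -7.51388, π⊥ = 9-5·λ' ≈ 10.51388 ∉ [-1.3, -0.5) ⇒ out
candidate 7: (m,n)=(-3,-11) → π∥ = -3-11·λ ≈ -39.33053, π⊥ = -3-11·λ' ≈ 0.33053 ∉ [-1.3, -0.5) ⇒ out
candidate 8: (m,n)=(-1,1) → π∥ = -1+1·λ ≈ 2.30278, π⊥ = -1+1·λ' ≈ -1.30278 ∉ [-1.3, -0.5) ⇒ out

1, 3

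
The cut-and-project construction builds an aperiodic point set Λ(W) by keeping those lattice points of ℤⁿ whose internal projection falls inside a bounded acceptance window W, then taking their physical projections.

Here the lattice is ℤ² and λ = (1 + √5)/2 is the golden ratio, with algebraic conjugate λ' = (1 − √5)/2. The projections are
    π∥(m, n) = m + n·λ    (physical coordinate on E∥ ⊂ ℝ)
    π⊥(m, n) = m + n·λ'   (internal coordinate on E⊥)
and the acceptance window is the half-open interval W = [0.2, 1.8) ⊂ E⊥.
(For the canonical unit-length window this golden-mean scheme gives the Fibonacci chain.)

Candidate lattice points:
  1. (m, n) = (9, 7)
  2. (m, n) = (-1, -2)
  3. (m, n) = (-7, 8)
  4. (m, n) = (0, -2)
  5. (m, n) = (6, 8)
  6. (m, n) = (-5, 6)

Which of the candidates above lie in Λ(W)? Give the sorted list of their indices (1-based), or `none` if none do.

Numerically λ ≈ 1.6180 and λ' = −1/λ ≈ -0.6180.
candidate 1: (m,n)=(9,7) → π∥ = 9+7·λ ≈ 20.3262, π⊥ = 9+7·λ' ≈ 4.6738 ∉ [0.2, 1.8) ⇒ out
candidate 2: (m,n)=(-1,-2) → π∥ = -1-2·λ ≈ -4.2361, π⊥ = -1-2·λ' ≈ 0.2361 ∈ [0.2, 1.8) ⇒ IN Λ
candidate 3: (m,n)=(-7,8) → π∥ = -7+8·λ ≈ 5.9443, π⊥ = -7+8·λ' ≈ -11.9443 ∉ [0.2, 1.8) ⇒ out
candidate 4: (m,n)=(0,-2) → π∥ = 0-2·λ ≈ -3.2361, π⊥ = 0-2·λ' ≈ 1.2361 ∈ [0.2, 1.8) ⇒ IN Λ
candidate 5: (m,n)=(6,8) → π∥ = 6+8·λ ≈ 18.9443, π⊥ = 6+8·λ' ≈ 1.0557 ∈ [0.2, 1.8) ⇒ IN Λ
candidate 6: (m,n)=(-5,6) → π∥ = -5+6·λ ≈ 4.7082, π⊥ = -5+6·λ' ≈ -8.7082 ∉ [0.2, 1.8) ⇒ out

2, 4, 5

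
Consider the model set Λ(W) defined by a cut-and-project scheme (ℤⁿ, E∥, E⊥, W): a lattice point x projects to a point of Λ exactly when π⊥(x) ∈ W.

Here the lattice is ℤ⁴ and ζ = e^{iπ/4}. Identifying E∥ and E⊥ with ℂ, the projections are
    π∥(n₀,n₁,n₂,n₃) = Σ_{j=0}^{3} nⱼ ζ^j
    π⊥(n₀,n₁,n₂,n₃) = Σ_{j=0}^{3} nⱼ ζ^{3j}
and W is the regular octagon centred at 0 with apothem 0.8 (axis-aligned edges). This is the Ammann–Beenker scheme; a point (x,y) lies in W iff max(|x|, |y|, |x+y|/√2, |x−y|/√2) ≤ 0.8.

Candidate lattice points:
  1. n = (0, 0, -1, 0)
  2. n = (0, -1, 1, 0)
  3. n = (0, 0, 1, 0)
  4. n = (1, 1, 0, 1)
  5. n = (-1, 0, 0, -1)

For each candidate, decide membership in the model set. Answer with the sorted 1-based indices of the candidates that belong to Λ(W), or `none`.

π⊥(n) = n₀ + n₁ζ³ + n₂ζ⁶ + n₃ζ⁹ where ζ = e^{iπ/4}.
candidate 1: n = (0, 0, -1, 0) → π⊥ ≈ (+0.000000, +1.000000); max(|x|,|y|,|x±y|/√2) = 1.000000 > 0.8 ⇒ ∉ W
candidate 2: n = (0, -1, 1, 0) → π⊥ ≈ (+0.707107, -1.707107); max(|x|,|y|,|x±y|/√2) = 1.707107 > 0.8 ⇒ ∉ W
candidate 3: n = (0, 0, 1, 0) → π⊥ ≈ (+0.000000, -1.000000); max(|x|,|y|,|x±y|/√2) = 1.000000 > 0.8 ⇒ ∉ W
candidate 4: n = (1, 1, 0, 1) → π⊥ ≈ (+1.000000, +1.414214); max(|x|,|y|,|x±y|/√2) = 1.707107 > 0.8 ⇒ ∉ W
candidate 5: n = (-1, 0, 0, -1) → π⊥ ≈ (-1.707107, -0.707107); max(|x|,|y|,|x±y|/√2) = 1.707107 > 0.8 ⇒ ∉ W

none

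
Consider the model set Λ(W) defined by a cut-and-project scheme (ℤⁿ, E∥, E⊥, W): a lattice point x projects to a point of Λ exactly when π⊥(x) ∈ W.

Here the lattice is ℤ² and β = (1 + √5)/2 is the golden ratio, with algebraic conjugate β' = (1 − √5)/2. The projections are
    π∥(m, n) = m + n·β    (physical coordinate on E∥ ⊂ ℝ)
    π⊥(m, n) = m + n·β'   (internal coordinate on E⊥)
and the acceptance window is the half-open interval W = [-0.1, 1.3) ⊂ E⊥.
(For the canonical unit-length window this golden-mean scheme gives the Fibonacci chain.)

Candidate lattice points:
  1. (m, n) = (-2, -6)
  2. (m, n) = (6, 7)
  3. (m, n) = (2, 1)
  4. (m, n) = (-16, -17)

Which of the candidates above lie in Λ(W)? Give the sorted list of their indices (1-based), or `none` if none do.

Compute β' = (1−√5)/2 = -0.6180, so π⊥(m,n) = m -0.6180·n.
candidate 1: (m,n)=(-2,-6) → π∥ = -2-6·β ≈ -11.7082, π⊥ = -2-6·β' ≈ 1.7082 ∉ [-0.1, 1.3) ⇒ out
candidate 2: (m,n)=(6,7) → π∥ = 6+7·β ≈ 17.3262, π⊥ = 6+7·β' ≈ 1.6738 ∉ [-0.1, 1.3) ⇒ out
candidate 3: (m,n)=(2,1) → π∥ = 2+1·β ≈ 3.6180, π⊥ = 2+1·β' ≈ 1.3820 ∉ [-0.1, 1.3) ⇒ out
candidate 4: (m,n)=(-16,-17) → π∥ = -16-17·β ≈ -43.5066, π⊥ = -16-17·β' ≈ -5.4934 ∉ [-0.1, 1.3) ⇒ out

none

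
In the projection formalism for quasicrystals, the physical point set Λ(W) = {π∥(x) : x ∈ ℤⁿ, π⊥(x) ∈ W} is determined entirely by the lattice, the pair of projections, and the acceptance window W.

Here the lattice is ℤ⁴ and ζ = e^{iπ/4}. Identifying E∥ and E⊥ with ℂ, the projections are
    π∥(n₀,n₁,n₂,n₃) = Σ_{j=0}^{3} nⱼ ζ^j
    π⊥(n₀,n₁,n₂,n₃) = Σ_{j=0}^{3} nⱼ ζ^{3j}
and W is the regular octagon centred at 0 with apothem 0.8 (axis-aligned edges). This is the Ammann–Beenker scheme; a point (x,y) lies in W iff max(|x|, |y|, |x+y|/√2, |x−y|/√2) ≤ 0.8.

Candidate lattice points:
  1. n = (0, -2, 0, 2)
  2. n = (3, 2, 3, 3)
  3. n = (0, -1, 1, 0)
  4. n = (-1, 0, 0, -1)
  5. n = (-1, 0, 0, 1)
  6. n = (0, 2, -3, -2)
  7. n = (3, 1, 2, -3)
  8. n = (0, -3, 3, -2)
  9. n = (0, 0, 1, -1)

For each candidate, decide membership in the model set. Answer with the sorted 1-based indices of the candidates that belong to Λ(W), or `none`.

5

Internal map: ζ^{3j} for j=0..3 gives (1,0), (−√2/2,√2/2), (0,−1), (√2/2,√2/2).
#1 (0, -2, 0, 2): internal (2.828427, 0.000000); octagon support 2.828427 vs apothem 0.8 → ∉ W
#2 (3, 2, 3, 3): internal (3.707107, 0.535534); octagon support 3.707107 vs apothem 0.8 → ∉ W
#3 (0, -1, 1, 0): internal (0.707107, -1.707107); octagon support 1.707107 vs apothem 0.8 → ∉ W
#4 (-1, 0, 0, -1): internal (-1.707107, -0.707107); octagon support 1.707107 vs apothem 0.8 → ∉ W
#5 (-1, 0, 0, 1): internal (-0.292893, 0.707107); octagon support 0.707107 vs apothem 0.8 → ∈ W
#6 (0, 2, -3, -2): internal (-2.828427, 3.000000); octagon support 4.121320 vs apothem 0.8 → ∉ W
#7 (3, 1, 2, -3): internal (0.171573, -3.414214); octagon support 3.414214 vs apothem 0.8 → ∉ W
#8 (0, -3, 3, -2): internal (0.707107, -6.535534); octagon support 6.535534 vs apothem 0.8 → ∉ W
#9 (0, 0, 1, -1): internal (-0.707107, -1.707107); octagon support 1.707107 vs apothem 0.8 → ∉ W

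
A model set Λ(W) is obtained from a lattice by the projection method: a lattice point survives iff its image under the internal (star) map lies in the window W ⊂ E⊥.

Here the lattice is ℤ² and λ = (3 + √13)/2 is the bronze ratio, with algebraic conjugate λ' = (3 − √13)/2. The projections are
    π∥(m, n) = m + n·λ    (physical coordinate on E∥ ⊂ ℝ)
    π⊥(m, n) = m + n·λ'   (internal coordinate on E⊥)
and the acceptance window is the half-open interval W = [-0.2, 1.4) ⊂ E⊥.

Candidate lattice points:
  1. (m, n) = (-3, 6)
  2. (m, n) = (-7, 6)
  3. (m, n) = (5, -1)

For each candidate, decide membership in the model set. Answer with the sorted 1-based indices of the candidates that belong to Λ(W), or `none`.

none

λ' = (3−√13)/2 ≈ -0.302776.
[1] lift (-3,6): star map gives -4.816654; window check -0.2 ≤ -4.816654 < 1.4 is false → out
[2] lift (-7,6): star map gives -8.816654; window check -0.2 ≤ -8.816654 < 1.4 is false → out
[3] lift (5,-1): star map gives 5.302776; window check -0.2 ≤ 5.302776 < 1.4 is false → out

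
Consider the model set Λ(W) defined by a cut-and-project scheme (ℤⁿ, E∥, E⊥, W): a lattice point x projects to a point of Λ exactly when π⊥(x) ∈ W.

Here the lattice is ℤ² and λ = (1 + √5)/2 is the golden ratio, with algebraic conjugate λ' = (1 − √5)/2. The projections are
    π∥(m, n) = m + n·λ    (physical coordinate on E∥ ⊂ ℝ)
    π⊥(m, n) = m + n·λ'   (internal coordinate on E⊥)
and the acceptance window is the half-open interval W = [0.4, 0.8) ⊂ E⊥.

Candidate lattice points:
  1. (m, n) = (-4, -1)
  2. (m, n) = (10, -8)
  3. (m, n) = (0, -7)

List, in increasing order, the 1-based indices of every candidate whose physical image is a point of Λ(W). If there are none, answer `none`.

none

λ' = (1−√5)/2 ≈ -0.61803.
candidate 1: (m,n)=(-4,-1) → π∥ = -4-1·λ ≈ -5.61803, π⊥ = -4-1·λ' ≈ -3.38197 ∉ [0.4, 0.8) ⇒ out
candidate 2: (m,n)=(10,-8) → π∥ = 10-8·λ ≈ -2.94427, π⊥ = 10-8·λ' ≈ 14.94427 ∉ [0.4, 0.8) ⇒ out
candidate 3: (m,n)=(0,-7) → π∥ = 0-7·λ ≈ -11.32624, π⊥ = 0-7·λ' ≈ 4.32624 ∉ [0.4, 0.8) ⇒ out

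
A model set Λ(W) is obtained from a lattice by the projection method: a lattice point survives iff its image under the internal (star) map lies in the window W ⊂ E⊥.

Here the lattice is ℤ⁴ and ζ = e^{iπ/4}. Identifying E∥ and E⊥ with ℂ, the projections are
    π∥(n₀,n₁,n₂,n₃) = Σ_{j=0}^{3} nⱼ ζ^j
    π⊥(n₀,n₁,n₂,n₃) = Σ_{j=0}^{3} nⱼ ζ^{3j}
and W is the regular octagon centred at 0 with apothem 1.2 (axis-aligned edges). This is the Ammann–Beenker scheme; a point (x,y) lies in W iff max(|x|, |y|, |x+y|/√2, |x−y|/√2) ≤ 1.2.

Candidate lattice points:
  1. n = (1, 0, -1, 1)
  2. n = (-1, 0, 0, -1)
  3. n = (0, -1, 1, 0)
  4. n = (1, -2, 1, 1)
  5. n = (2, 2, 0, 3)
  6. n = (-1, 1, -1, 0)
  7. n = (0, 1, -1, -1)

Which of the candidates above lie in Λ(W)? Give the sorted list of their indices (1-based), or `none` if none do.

none

Internal map: ζ^{3j} for j=0..3 gives (1,0), (−√2/2,√2/2), (0,−1), (√2/2,√2/2).
candidate 1: n = (1, 0, -1, 1) → π⊥ ≈ (+1.70711, +1.70711); max(|x|,|y|,|x±y|/√2) = 2.41421 > 1.2 ⇒ ∉ W
candidate 2: n = (-1, 0, 0, -1) → π⊥ ≈ (-1.70711, -0.70711); max(|x|,|y|,|x±y|/√2) = 1.70711 > 1.2 ⇒ ∉ W
candidate 3: n = (0, -1, 1, 0) → π⊥ ≈ (+0.70711, -1.70711); max(|x|,|y|,|x±y|/√2) = 1.70711 > 1.2 ⇒ ∉ W
candidate 4: n = (1, -2, 1, 1) → π⊥ ≈ (+3.12132, -1.70711); max(|x|,|y|,|x±y|/√2) = 3.41421 > 1.2 ⇒ ∉ W
candidate 5: n = (2, 2, 0, 3) → π⊥ ≈ (+2.70711, +3.53553); max(|x|,|y|,|x±y|/√2) = 4.41421 > 1.2 ⇒ ∉ W
candidate 6: n = (-1, 1, -1, 0) → π⊥ ≈ (-1.70711, +1.70711); max(|x|,|y|,|x±y|/√2) = 2.41421 > 1.2 ⇒ ∉ W
candidate 7: n = (0, 1, -1, -1) → π⊥ ≈ (-1.41421, +1.00000); max(|x|,|y|,|x±y|/√2) = 1.70711 > 1.2 ⇒ ∉ W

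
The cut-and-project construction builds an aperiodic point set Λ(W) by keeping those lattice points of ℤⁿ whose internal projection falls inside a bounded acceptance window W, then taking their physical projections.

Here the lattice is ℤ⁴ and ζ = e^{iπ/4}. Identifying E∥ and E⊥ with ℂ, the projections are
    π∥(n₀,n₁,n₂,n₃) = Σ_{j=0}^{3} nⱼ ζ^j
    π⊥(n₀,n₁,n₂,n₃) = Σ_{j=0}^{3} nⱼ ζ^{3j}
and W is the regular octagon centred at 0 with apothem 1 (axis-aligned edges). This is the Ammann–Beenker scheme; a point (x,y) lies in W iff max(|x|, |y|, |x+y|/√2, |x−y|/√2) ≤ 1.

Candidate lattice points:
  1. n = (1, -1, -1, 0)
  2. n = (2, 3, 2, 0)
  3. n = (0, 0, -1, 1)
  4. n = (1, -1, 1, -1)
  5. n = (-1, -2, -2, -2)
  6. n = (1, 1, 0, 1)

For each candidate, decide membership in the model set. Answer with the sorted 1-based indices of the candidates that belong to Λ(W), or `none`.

2

With ζ = e^{iπ/4} the internal vectors are ζ^0,ζ^3,ζ^6,ζ^9.
candidate 1: n = (1, -1, -1, 0) → π⊥ ≈ (+1.7071, +0.2929); max(|x|,|y|,|x±y|/√2) = 1.7071 > 1 ⇒ ∉ W
candidate 2: n = (2, 3, 2, 0) → π⊥ ≈ (-0.1213, +0.1213); max(|x|,|y|,|x±y|/√2) = 0.1716 ≤ 1 ⇒ ∈ W
candidate 3: n = (0, 0, -1, 1) → π⊥ ≈ (+0.7071, +1.7071); max(|x|,|y|,|x±y|/√2) = 1.7071 > 1 ⇒ ∉ W
candidate 4: n = (1, -1, 1, -1) → π⊥ ≈ (+1.0000, -2.4142); max(|x|,|y|,|x±y|/√2) = 2.4142 > 1 ⇒ ∉ W
candidate 5: n = (-1, -2, -2, -2) → π⊥ ≈ (-1.0000, -0.8284); max(|x|,|y|,|x±y|/√2) = 1.2929 > 1 ⇒ ∉ W
candidate 6: n = (1, 1, 0, 1) → π⊥ ≈ (+1.0000, +1.4142); max(|x|,|y|,|x±y|/√2) = 1.7071 > 1 ⇒ ∉ W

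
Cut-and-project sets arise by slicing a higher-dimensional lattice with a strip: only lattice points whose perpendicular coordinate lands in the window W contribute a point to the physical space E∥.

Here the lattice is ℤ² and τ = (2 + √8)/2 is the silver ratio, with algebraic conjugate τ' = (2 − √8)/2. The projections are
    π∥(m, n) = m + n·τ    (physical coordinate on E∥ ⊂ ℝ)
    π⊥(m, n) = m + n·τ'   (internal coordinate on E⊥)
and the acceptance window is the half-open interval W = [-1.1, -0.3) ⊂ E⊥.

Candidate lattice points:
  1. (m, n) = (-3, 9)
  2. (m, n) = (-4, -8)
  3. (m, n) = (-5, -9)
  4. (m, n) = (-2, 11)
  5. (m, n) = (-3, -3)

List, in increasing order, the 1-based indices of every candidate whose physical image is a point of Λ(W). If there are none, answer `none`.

τ' = (2−√8)/2 ≈ -0.4142.
#1 (-3,9): internal coord -3 + (9)·τ' = -6.7279; -6.7279 ∉ [-1.1, -0.3) → out
#2 (-4,-8): internal coord -4 + (-8)·τ' = -0.6863; -0.6863 ∈ [-1.1, -0.3) → IN Λ
#3 (-5,-9): internal coord -5 + (-9)·τ' = -1.2721; -1.2721 ∉ [-1.1, -0.3) → out
#4 (-2,11): internal coord -2 + (11)·τ' = -6.5563; -6.5563 ∉ [-1.1, -0.3) → out
#5 (-3,-3): internal coord -3 + (-3)·τ' = -1.7574; -1.7574 ∉ [-1.1, -0.3) → out

2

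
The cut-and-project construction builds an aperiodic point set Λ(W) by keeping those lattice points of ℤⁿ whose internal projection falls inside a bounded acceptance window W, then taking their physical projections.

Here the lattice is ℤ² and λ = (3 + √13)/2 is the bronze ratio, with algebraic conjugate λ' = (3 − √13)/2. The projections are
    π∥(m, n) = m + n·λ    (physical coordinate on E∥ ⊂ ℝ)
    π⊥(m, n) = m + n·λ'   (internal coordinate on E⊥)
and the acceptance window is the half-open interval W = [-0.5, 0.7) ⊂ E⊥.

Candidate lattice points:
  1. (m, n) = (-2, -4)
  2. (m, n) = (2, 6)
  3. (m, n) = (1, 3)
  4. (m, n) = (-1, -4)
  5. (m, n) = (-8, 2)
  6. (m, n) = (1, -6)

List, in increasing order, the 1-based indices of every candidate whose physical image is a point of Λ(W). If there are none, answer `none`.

Numerically λ ≈ 3.3028 and λ' = −1/λ ≈ -0.3028.
#1 (-2,-4): internal coord -2 + (-4)·λ' = -0.7889; -0.7889 ∉ [-0.5, 0.7) → out
#2 (2,6): internal coord 2 + (6)·λ' = +0.1833; +0.1833 ∈ [-0.5, 0.7) → IN Λ
#3 (1,3): internal coord 1 + (3)·λ' = +0.0917; +0.0917 ∈ [-0.5, 0.7) → IN Λ
#4 (-1,-4): internal coord -1 + (-4)·λ' = +0.2111; +0.2111 ∈ [-0.5, 0.7) → IN Λ
#5 (-8,2): internal coord -8 + (2)·λ' = -8.6056; -8.6056 ∉ [-0.5, 0.7) → out
#6 (1,-6): internal coord 1 + (-6)·λ' = +2.8167; +2.8167 ∉ [-0.5, 0.7) → out

2, 3, 4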